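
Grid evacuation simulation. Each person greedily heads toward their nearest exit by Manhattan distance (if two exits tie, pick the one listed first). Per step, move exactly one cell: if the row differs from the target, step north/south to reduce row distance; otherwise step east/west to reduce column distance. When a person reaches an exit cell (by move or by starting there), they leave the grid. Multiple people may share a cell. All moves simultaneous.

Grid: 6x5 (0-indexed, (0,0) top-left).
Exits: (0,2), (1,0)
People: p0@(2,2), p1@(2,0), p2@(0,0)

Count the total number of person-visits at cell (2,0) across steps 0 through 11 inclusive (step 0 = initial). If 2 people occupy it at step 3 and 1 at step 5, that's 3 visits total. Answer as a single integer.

Answer: 1

Derivation:
Step 0: p0@(2,2) p1@(2,0) p2@(0,0) -> at (2,0): 1 [p1], cum=1
Step 1: p0@(1,2) p1@ESC p2@ESC -> at (2,0): 0 [-], cum=1
Step 2: p0@ESC p1@ESC p2@ESC -> at (2,0): 0 [-], cum=1
Total visits = 1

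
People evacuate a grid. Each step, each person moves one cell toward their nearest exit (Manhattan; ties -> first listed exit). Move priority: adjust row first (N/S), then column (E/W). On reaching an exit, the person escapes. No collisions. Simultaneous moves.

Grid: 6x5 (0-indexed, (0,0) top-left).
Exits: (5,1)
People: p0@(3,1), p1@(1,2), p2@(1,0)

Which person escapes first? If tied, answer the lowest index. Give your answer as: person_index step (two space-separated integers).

Step 1: p0:(3,1)->(4,1) | p1:(1,2)->(2,2) | p2:(1,0)->(2,0)
Step 2: p0:(4,1)->(5,1)->EXIT | p1:(2,2)->(3,2) | p2:(2,0)->(3,0)
Step 3: p0:escaped | p1:(3,2)->(4,2) | p2:(3,0)->(4,0)
Step 4: p0:escaped | p1:(4,2)->(5,2) | p2:(4,0)->(5,0)
Step 5: p0:escaped | p1:(5,2)->(5,1)->EXIT | p2:(5,0)->(5,1)->EXIT
Exit steps: [2, 5, 5]
First to escape: p0 at step 2

Answer: 0 2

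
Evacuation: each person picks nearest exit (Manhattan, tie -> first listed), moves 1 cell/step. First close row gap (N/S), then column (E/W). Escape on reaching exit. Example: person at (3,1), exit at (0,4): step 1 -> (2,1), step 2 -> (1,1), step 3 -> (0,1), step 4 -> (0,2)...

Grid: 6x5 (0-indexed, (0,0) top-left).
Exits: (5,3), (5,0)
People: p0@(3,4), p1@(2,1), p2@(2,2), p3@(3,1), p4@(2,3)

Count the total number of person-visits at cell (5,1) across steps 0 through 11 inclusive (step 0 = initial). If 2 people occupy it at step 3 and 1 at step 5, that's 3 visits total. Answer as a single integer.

Answer: 2

Derivation:
Step 0: p0@(3,4) p1@(2,1) p2@(2,2) p3@(3,1) p4@(2,3) -> at (5,1): 0 [-], cum=0
Step 1: p0@(4,4) p1@(3,1) p2@(3,2) p3@(4,1) p4@(3,3) -> at (5,1): 0 [-], cum=0
Step 2: p0@(5,4) p1@(4,1) p2@(4,2) p3@(5,1) p4@(4,3) -> at (5,1): 1 [p3], cum=1
Step 3: p0@ESC p1@(5,1) p2@(5,2) p3@ESC p4@ESC -> at (5,1): 1 [p1], cum=2
Step 4: p0@ESC p1@ESC p2@ESC p3@ESC p4@ESC -> at (5,1): 0 [-], cum=2
Total visits = 2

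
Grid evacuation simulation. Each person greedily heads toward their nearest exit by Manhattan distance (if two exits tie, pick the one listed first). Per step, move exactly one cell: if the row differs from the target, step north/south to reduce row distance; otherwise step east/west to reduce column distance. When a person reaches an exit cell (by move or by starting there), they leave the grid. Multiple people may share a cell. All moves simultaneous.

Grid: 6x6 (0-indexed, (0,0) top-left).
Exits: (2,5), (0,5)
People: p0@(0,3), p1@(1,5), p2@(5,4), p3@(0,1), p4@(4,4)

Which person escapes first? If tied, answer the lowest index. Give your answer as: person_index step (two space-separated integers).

Step 1: p0:(0,3)->(0,4) | p1:(1,5)->(2,5)->EXIT | p2:(5,4)->(4,4) | p3:(0,1)->(0,2) | p4:(4,4)->(3,4)
Step 2: p0:(0,4)->(0,5)->EXIT | p1:escaped | p2:(4,4)->(3,4) | p3:(0,2)->(0,3) | p4:(3,4)->(2,4)
Step 3: p0:escaped | p1:escaped | p2:(3,4)->(2,4) | p3:(0,3)->(0,4) | p4:(2,4)->(2,5)->EXIT
Step 4: p0:escaped | p1:escaped | p2:(2,4)->(2,5)->EXIT | p3:(0,4)->(0,5)->EXIT | p4:escaped
Exit steps: [2, 1, 4, 4, 3]
First to escape: p1 at step 1

Answer: 1 1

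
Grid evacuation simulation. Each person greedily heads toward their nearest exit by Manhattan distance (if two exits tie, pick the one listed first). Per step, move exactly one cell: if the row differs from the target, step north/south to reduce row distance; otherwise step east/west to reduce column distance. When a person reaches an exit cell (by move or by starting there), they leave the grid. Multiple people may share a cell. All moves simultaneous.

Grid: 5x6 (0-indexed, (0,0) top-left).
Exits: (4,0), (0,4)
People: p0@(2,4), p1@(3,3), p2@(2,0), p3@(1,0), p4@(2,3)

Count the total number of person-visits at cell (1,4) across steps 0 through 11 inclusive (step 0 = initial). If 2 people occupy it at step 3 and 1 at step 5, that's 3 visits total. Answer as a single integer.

Step 0: p0@(2,4) p1@(3,3) p2@(2,0) p3@(1,0) p4@(2,3) -> at (1,4): 0 [-], cum=0
Step 1: p0@(1,4) p1@(4,3) p2@(3,0) p3@(2,0) p4@(1,3) -> at (1,4): 1 [p0], cum=1
Step 2: p0@ESC p1@(4,2) p2@ESC p3@(3,0) p4@(0,3) -> at (1,4): 0 [-], cum=1
Step 3: p0@ESC p1@(4,1) p2@ESC p3@ESC p4@ESC -> at (1,4): 0 [-], cum=1
Step 4: p0@ESC p1@ESC p2@ESC p3@ESC p4@ESC -> at (1,4): 0 [-], cum=1
Total visits = 1

Answer: 1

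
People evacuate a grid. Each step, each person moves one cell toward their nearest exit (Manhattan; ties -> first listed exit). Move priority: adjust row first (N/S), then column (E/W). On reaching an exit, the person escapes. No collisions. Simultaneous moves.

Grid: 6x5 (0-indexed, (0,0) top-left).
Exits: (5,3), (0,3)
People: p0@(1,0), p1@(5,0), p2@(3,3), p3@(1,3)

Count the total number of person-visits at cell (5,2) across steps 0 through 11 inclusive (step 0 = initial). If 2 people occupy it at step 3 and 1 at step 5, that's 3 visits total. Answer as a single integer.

Answer: 1

Derivation:
Step 0: p0@(1,0) p1@(5,0) p2@(3,3) p3@(1,3) -> at (5,2): 0 [-], cum=0
Step 1: p0@(0,0) p1@(5,1) p2@(4,3) p3@ESC -> at (5,2): 0 [-], cum=0
Step 2: p0@(0,1) p1@(5,2) p2@ESC p3@ESC -> at (5,2): 1 [p1], cum=1
Step 3: p0@(0,2) p1@ESC p2@ESC p3@ESC -> at (5,2): 0 [-], cum=1
Step 4: p0@ESC p1@ESC p2@ESC p3@ESC -> at (5,2): 0 [-], cum=1
Total visits = 1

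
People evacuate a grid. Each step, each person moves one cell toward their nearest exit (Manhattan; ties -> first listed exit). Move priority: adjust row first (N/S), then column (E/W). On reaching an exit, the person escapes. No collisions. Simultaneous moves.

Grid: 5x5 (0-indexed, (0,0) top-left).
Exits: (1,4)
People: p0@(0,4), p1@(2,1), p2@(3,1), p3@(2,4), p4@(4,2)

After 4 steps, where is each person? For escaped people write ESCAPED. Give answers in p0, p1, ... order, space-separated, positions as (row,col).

Step 1: p0:(0,4)->(1,4)->EXIT | p1:(2,1)->(1,1) | p2:(3,1)->(2,1) | p3:(2,4)->(1,4)->EXIT | p4:(4,2)->(3,2)
Step 2: p0:escaped | p1:(1,1)->(1,2) | p2:(2,1)->(1,1) | p3:escaped | p4:(3,2)->(2,2)
Step 3: p0:escaped | p1:(1,2)->(1,3) | p2:(1,1)->(1,2) | p3:escaped | p4:(2,2)->(1,2)
Step 4: p0:escaped | p1:(1,3)->(1,4)->EXIT | p2:(1,2)->(1,3) | p3:escaped | p4:(1,2)->(1,3)

ESCAPED ESCAPED (1,3) ESCAPED (1,3)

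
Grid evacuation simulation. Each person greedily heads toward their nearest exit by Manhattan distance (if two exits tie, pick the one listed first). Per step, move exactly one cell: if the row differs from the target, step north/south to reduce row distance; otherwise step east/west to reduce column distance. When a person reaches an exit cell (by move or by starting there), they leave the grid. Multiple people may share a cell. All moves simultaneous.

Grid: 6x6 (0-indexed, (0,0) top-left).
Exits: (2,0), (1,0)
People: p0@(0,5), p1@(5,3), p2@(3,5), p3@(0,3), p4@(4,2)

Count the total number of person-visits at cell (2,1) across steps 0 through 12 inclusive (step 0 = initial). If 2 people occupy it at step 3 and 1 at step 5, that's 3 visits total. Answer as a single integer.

Step 0: p0@(0,5) p1@(5,3) p2@(3,5) p3@(0,3) p4@(4,2) -> at (2,1): 0 [-], cum=0
Step 1: p0@(1,5) p1@(4,3) p2@(2,5) p3@(1,3) p4@(3,2) -> at (2,1): 0 [-], cum=0
Step 2: p0@(1,4) p1@(3,3) p2@(2,4) p3@(1,2) p4@(2,2) -> at (2,1): 0 [-], cum=0
Step 3: p0@(1,3) p1@(2,3) p2@(2,3) p3@(1,1) p4@(2,1) -> at (2,1): 1 [p4], cum=1
Step 4: p0@(1,2) p1@(2,2) p2@(2,2) p3@ESC p4@ESC -> at (2,1): 0 [-], cum=1
Step 5: p0@(1,1) p1@(2,1) p2@(2,1) p3@ESC p4@ESC -> at (2,1): 2 [p1,p2], cum=3
Step 6: p0@ESC p1@ESC p2@ESC p3@ESC p4@ESC -> at (2,1): 0 [-], cum=3
Total visits = 3

Answer: 3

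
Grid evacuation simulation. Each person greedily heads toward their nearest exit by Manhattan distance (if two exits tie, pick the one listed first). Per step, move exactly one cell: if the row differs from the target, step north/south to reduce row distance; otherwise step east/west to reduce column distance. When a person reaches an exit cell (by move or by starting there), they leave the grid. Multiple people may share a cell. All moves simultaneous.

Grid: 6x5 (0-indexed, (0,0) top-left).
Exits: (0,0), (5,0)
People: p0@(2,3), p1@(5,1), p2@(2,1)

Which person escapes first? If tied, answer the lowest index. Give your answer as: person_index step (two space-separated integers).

Answer: 1 1

Derivation:
Step 1: p0:(2,3)->(1,3) | p1:(5,1)->(5,0)->EXIT | p2:(2,1)->(1,1)
Step 2: p0:(1,3)->(0,3) | p1:escaped | p2:(1,1)->(0,1)
Step 3: p0:(0,3)->(0,2) | p1:escaped | p2:(0,1)->(0,0)->EXIT
Step 4: p0:(0,2)->(0,1) | p1:escaped | p2:escaped
Step 5: p0:(0,1)->(0,0)->EXIT | p1:escaped | p2:escaped
Exit steps: [5, 1, 3]
First to escape: p1 at step 1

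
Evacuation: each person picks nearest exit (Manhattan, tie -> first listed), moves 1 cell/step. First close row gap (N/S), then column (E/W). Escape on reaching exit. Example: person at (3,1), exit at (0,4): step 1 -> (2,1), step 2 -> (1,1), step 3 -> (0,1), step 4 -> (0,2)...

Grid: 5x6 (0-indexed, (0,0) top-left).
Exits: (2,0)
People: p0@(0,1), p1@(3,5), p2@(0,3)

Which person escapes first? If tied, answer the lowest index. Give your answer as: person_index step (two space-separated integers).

Answer: 0 3

Derivation:
Step 1: p0:(0,1)->(1,1) | p1:(3,5)->(2,5) | p2:(0,3)->(1,3)
Step 2: p0:(1,1)->(2,1) | p1:(2,5)->(2,4) | p2:(1,3)->(2,3)
Step 3: p0:(2,1)->(2,0)->EXIT | p1:(2,4)->(2,3) | p2:(2,3)->(2,2)
Step 4: p0:escaped | p1:(2,3)->(2,2) | p2:(2,2)->(2,1)
Step 5: p0:escaped | p1:(2,2)->(2,1) | p2:(2,1)->(2,0)->EXIT
Step 6: p0:escaped | p1:(2,1)->(2,0)->EXIT | p2:escaped
Exit steps: [3, 6, 5]
First to escape: p0 at step 3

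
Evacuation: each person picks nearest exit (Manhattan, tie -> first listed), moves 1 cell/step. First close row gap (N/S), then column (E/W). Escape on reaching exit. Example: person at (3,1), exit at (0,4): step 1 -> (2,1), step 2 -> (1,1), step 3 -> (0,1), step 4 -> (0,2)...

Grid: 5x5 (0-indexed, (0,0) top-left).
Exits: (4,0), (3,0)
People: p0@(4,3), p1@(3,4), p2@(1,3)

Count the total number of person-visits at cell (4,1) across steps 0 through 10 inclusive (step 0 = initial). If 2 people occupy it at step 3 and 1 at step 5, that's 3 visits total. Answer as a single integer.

Answer: 1

Derivation:
Step 0: p0@(4,3) p1@(3,4) p2@(1,3) -> at (4,1): 0 [-], cum=0
Step 1: p0@(4,2) p1@(3,3) p2@(2,3) -> at (4,1): 0 [-], cum=0
Step 2: p0@(4,1) p1@(3,2) p2@(3,3) -> at (4,1): 1 [p0], cum=1
Step 3: p0@ESC p1@(3,1) p2@(3,2) -> at (4,1): 0 [-], cum=1
Step 4: p0@ESC p1@ESC p2@(3,1) -> at (4,1): 0 [-], cum=1
Step 5: p0@ESC p1@ESC p2@ESC -> at (4,1): 0 [-], cum=1
Total visits = 1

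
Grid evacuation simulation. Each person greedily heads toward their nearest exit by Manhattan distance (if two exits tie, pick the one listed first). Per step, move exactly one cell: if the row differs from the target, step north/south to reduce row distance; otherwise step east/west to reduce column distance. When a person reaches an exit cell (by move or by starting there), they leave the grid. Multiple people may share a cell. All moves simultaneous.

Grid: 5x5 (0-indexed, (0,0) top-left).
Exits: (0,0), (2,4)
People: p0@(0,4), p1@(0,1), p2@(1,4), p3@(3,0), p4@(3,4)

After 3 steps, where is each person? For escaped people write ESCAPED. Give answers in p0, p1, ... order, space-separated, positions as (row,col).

Step 1: p0:(0,4)->(1,4) | p1:(0,1)->(0,0)->EXIT | p2:(1,4)->(2,4)->EXIT | p3:(3,0)->(2,0) | p4:(3,4)->(2,4)->EXIT
Step 2: p0:(1,4)->(2,4)->EXIT | p1:escaped | p2:escaped | p3:(2,0)->(1,0) | p4:escaped
Step 3: p0:escaped | p1:escaped | p2:escaped | p3:(1,0)->(0,0)->EXIT | p4:escaped

ESCAPED ESCAPED ESCAPED ESCAPED ESCAPED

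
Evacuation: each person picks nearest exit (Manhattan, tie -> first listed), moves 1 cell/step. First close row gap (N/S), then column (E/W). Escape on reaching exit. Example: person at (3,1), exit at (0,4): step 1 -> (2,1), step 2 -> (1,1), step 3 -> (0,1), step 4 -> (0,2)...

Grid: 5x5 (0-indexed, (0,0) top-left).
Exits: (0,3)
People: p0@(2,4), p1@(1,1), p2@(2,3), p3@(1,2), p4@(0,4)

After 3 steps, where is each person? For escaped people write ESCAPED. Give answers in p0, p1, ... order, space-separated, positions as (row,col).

Step 1: p0:(2,4)->(1,4) | p1:(1,1)->(0,1) | p2:(2,3)->(1,3) | p3:(1,2)->(0,2) | p4:(0,4)->(0,3)->EXIT
Step 2: p0:(1,4)->(0,4) | p1:(0,1)->(0,2) | p2:(1,3)->(0,3)->EXIT | p3:(0,2)->(0,3)->EXIT | p4:escaped
Step 3: p0:(0,4)->(0,3)->EXIT | p1:(0,2)->(0,3)->EXIT | p2:escaped | p3:escaped | p4:escaped

ESCAPED ESCAPED ESCAPED ESCAPED ESCAPED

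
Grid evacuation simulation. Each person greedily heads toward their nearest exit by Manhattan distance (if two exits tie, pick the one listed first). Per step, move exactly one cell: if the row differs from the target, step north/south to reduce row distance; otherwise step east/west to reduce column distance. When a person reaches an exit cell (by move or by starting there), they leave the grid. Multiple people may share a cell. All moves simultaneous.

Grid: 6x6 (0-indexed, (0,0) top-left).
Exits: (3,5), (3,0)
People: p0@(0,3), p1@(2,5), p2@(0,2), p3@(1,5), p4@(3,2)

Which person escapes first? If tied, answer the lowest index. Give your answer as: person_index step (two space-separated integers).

Answer: 1 1

Derivation:
Step 1: p0:(0,3)->(1,3) | p1:(2,5)->(3,5)->EXIT | p2:(0,2)->(1,2) | p3:(1,5)->(2,5) | p4:(3,2)->(3,1)
Step 2: p0:(1,3)->(2,3) | p1:escaped | p2:(1,2)->(2,2) | p3:(2,5)->(3,5)->EXIT | p4:(3,1)->(3,0)->EXIT
Step 3: p0:(2,3)->(3,3) | p1:escaped | p2:(2,2)->(3,2) | p3:escaped | p4:escaped
Step 4: p0:(3,3)->(3,4) | p1:escaped | p2:(3,2)->(3,1) | p3:escaped | p4:escaped
Step 5: p0:(3,4)->(3,5)->EXIT | p1:escaped | p2:(3,1)->(3,0)->EXIT | p3:escaped | p4:escaped
Exit steps: [5, 1, 5, 2, 2]
First to escape: p1 at step 1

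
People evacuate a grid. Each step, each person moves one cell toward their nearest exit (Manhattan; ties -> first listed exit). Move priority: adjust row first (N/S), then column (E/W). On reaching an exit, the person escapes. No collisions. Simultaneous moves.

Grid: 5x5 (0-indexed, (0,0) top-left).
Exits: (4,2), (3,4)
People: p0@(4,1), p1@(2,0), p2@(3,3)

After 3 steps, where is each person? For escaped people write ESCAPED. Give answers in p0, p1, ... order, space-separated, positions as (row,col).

Step 1: p0:(4,1)->(4,2)->EXIT | p1:(2,0)->(3,0) | p2:(3,3)->(3,4)->EXIT
Step 2: p0:escaped | p1:(3,0)->(4,0) | p2:escaped
Step 3: p0:escaped | p1:(4,0)->(4,1) | p2:escaped

ESCAPED (4,1) ESCAPED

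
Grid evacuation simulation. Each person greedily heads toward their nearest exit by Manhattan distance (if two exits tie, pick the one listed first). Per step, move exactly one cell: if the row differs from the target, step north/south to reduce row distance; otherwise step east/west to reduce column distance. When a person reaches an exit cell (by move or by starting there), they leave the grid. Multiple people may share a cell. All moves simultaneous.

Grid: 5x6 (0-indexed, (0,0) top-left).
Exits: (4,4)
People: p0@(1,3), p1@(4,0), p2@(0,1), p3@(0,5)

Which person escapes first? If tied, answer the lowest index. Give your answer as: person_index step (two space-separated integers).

Step 1: p0:(1,3)->(2,3) | p1:(4,0)->(4,1) | p2:(0,1)->(1,1) | p3:(0,5)->(1,5)
Step 2: p0:(2,3)->(3,3) | p1:(4,1)->(4,2) | p2:(1,1)->(2,1) | p3:(1,5)->(2,5)
Step 3: p0:(3,3)->(4,3) | p1:(4,2)->(4,3) | p2:(2,1)->(3,1) | p3:(2,5)->(3,5)
Step 4: p0:(4,3)->(4,4)->EXIT | p1:(4,3)->(4,4)->EXIT | p2:(3,1)->(4,1) | p3:(3,5)->(4,5)
Step 5: p0:escaped | p1:escaped | p2:(4,1)->(4,2) | p3:(4,5)->(4,4)->EXIT
Step 6: p0:escaped | p1:escaped | p2:(4,2)->(4,3) | p3:escaped
Step 7: p0:escaped | p1:escaped | p2:(4,3)->(4,4)->EXIT | p3:escaped
Exit steps: [4, 4, 7, 5]
First to escape: p0 at step 4

Answer: 0 4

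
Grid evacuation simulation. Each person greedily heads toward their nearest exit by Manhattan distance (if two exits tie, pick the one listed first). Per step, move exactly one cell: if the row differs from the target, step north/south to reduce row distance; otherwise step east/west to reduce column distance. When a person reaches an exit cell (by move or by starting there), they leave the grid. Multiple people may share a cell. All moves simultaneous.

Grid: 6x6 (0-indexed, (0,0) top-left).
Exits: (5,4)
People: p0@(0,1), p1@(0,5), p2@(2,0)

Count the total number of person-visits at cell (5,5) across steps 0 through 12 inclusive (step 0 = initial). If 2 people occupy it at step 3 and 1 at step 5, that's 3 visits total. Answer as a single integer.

Answer: 1

Derivation:
Step 0: p0@(0,1) p1@(0,5) p2@(2,0) -> at (5,5): 0 [-], cum=0
Step 1: p0@(1,1) p1@(1,5) p2@(3,0) -> at (5,5): 0 [-], cum=0
Step 2: p0@(2,1) p1@(2,5) p2@(4,0) -> at (5,5): 0 [-], cum=0
Step 3: p0@(3,1) p1@(3,5) p2@(5,0) -> at (5,5): 0 [-], cum=0
Step 4: p0@(4,1) p1@(4,5) p2@(5,1) -> at (5,5): 0 [-], cum=0
Step 5: p0@(5,1) p1@(5,5) p2@(5,2) -> at (5,5): 1 [p1], cum=1
Step 6: p0@(5,2) p1@ESC p2@(5,3) -> at (5,5): 0 [-], cum=1
Step 7: p0@(5,3) p1@ESC p2@ESC -> at (5,5): 0 [-], cum=1
Step 8: p0@ESC p1@ESC p2@ESC -> at (5,5): 0 [-], cum=1
Total visits = 1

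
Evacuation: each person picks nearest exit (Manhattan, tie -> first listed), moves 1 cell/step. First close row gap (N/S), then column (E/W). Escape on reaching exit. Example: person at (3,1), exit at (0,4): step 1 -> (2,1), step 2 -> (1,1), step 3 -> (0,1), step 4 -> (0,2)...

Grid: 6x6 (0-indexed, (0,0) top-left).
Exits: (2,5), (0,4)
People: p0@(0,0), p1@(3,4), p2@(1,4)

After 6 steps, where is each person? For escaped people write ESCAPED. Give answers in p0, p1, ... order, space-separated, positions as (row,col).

Step 1: p0:(0,0)->(0,1) | p1:(3,4)->(2,4) | p2:(1,4)->(0,4)->EXIT
Step 2: p0:(0,1)->(0,2) | p1:(2,4)->(2,5)->EXIT | p2:escaped
Step 3: p0:(0,2)->(0,3) | p1:escaped | p2:escaped
Step 4: p0:(0,3)->(0,4)->EXIT | p1:escaped | p2:escaped

ESCAPED ESCAPED ESCAPED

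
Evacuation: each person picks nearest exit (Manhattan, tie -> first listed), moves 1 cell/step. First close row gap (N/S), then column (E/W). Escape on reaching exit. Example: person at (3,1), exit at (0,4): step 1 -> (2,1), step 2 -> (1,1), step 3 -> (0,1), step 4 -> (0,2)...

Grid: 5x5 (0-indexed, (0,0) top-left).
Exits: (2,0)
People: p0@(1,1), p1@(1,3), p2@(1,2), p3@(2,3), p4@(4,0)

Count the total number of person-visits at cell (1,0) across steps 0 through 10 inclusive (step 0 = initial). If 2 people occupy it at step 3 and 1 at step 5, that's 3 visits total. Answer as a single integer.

Step 0: p0@(1,1) p1@(1,3) p2@(1,2) p3@(2,3) p4@(4,0) -> at (1,0): 0 [-], cum=0
Step 1: p0@(2,1) p1@(2,3) p2@(2,2) p3@(2,2) p4@(3,0) -> at (1,0): 0 [-], cum=0
Step 2: p0@ESC p1@(2,2) p2@(2,1) p3@(2,1) p4@ESC -> at (1,0): 0 [-], cum=0
Step 3: p0@ESC p1@(2,1) p2@ESC p3@ESC p4@ESC -> at (1,0): 0 [-], cum=0
Step 4: p0@ESC p1@ESC p2@ESC p3@ESC p4@ESC -> at (1,0): 0 [-], cum=0
Total visits = 0

Answer: 0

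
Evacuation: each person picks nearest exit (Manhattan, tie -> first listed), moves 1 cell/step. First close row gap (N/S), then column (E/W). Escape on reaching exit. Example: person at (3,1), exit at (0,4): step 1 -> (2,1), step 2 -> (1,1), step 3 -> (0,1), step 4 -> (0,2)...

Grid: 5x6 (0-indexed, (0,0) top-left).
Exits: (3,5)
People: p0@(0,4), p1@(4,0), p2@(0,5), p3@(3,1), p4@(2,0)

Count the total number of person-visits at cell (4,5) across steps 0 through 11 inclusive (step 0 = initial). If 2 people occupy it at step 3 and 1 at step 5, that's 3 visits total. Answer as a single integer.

Answer: 0

Derivation:
Step 0: p0@(0,4) p1@(4,0) p2@(0,5) p3@(3,1) p4@(2,0) -> at (4,5): 0 [-], cum=0
Step 1: p0@(1,4) p1@(3,0) p2@(1,5) p3@(3,2) p4@(3,0) -> at (4,5): 0 [-], cum=0
Step 2: p0@(2,4) p1@(3,1) p2@(2,5) p3@(3,3) p4@(3,1) -> at (4,5): 0 [-], cum=0
Step 3: p0@(3,4) p1@(3,2) p2@ESC p3@(3,4) p4@(3,2) -> at (4,5): 0 [-], cum=0
Step 4: p0@ESC p1@(3,3) p2@ESC p3@ESC p4@(3,3) -> at (4,5): 0 [-], cum=0
Step 5: p0@ESC p1@(3,4) p2@ESC p3@ESC p4@(3,4) -> at (4,5): 0 [-], cum=0
Step 6: p0@ESC p1@ESC p2@ESC p3@ESC p4@ESC -> at (4,5): 0 [-], cum=0
Total visits = 0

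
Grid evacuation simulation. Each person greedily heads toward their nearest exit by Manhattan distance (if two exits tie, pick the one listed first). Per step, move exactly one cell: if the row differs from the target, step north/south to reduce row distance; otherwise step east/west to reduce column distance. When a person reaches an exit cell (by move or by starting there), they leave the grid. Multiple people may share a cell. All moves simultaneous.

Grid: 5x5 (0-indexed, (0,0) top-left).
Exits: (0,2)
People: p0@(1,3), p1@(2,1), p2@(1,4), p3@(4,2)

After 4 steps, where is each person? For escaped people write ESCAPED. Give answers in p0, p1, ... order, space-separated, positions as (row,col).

Step 1: p0:(1,3)->(0,3) | p1:(2,1)->(1,1) | p2:(1,4)->(0,4) | p3:(4,2)->(3,2)
Step 2: p0:(0,3)->(0,2)->EXIT | p1:(1,1)->(0,1) | p2:(0,4)->(0,3) | p3:(3,2)->(2,2)
Step 3: p0:escaped | p1:(0,1)->(0,2)->EXIT | p2:(0,3)->(0,2)->EXIT | p3:(2,2)->(1,2)
Step 4: p0:escaped | p1:escaped | p2:escaped | p3:(1,2)->(0,2)->EXIT

ESCAPED ESCAPED ESCAPED ESCAPED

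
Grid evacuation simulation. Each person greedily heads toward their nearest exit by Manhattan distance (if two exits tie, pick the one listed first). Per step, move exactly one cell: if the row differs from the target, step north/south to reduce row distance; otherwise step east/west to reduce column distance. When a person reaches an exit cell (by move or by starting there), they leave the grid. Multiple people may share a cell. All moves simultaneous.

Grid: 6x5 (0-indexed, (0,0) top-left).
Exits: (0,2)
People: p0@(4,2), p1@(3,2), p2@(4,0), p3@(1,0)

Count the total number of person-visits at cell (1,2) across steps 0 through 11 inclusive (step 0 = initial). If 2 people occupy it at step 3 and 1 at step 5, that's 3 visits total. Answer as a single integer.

Step 0: p0@(4,2) p1@(3,2) p2@(4,0) p3@(1,0) -> at (1,2): 0 [-], cum=0
Step 1: p0@(3,2) p1@(2,2) p2@(3,0) p3@(0,0) -> at (1,2): 0 [-], cum=0
Step 2: p0@(2,2) p1@(1,2) p2@(2,0) p3@(0,1) -> at (1,2): 1 [p1], cum=1
Step 3: p0@(1,2) p1@ESC p2@(1,0) p3@ESC -> at (1,2): 1 [p0], cum=2
Step 4: p0@ESC p1@ESC p2@(0,0) p3@ESC -> at (1,2): 0 [-], cum=2
Step 5: p0@ESC p1@ESC p2@(0,1) p3@ESC -> at (1,2): 0 [-], cum=2
Step 6: p0@ESC p1@ESC p2@ESC p3@ESC -> at (1,2): 0 [-], cum=2
Total visits = 2

Answer: 2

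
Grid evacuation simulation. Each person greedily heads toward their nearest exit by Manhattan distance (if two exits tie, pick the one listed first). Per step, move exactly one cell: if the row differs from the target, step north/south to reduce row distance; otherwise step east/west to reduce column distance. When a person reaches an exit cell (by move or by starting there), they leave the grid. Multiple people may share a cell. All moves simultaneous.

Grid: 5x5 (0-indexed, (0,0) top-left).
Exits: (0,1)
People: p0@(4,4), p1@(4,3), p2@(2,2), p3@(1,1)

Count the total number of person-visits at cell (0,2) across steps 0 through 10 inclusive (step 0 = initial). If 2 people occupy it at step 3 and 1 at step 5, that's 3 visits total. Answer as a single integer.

Step 0: p0@(4,4) p1@(4,3) p2@(2,2) p3@(1,1) -> at (0,2): 0 [-], cum=0
Step 1: p0@(3,4) p1@(3,3) p2@(1,2) p3@ESC -> at (0,2): 0 [-], cum=0
Step 2: p0@(2,4) p1@(2,3) p2@(0,2) p3@ESC -> at (0,2): 1 [p2], cum=1
Step 3: p0@(1,4) p1@(1,3) p2@ESC p3@ESC -> at (0,2): 0 [-], cum=1
Step 4: p0@(0,4) p1@(0,3) p2@ESC p3@ESC -> at (0,2): 0 [-], cum=1
Step 5: p0@(0,3) p1@(0,2) p2@ESC p3@ESC -> at (0,2): 1 [p1], cum=2
Step 6: p0@(0,2) p1@ESC p2@ESC p3@ESC -> at (0,2): 1 [p0], cum=3
Step 7: p0@ESC p1@ESC p2@ESC p3@ESC -> at (0,2): 0 [-], cum=3
Total visits = 3

Answer: 3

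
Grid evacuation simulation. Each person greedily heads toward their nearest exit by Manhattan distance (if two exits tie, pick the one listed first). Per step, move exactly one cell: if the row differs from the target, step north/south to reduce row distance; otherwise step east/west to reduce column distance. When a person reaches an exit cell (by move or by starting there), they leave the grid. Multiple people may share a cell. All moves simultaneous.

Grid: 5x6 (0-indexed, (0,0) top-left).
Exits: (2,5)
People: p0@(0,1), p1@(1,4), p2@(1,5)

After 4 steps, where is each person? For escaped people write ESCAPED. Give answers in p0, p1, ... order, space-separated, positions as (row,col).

Step 1: p0:(0,1)->(1,1) | p1:(1,4)->(2,4) | p2:(1,5)->(2,5)->EXIT
Step 2: p0:(1,1)->(2,1) | p1:(2,4)->(2,5)->EXIT | p2:escaped
Step 3: p0:(2,1)->(2,2) | p1:escaped | p2:escaped
Step 4: p0:(2,2)->(2,3) | p1:escaped | p2:escaped

(2,3) ESCAPED ESCAPED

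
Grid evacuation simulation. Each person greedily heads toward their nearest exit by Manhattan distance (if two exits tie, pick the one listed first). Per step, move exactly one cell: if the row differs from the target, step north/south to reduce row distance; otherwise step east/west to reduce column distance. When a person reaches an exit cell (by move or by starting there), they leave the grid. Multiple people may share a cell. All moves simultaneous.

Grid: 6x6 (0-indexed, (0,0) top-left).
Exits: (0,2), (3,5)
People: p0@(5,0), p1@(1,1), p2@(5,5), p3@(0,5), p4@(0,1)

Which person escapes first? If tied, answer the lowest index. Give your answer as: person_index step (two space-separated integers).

Step 1: p0:(5,0)->(4,0) | p1:(1,1)->(0,1) | p2:(5,5)->(4,5) | p3:(0,5)->(0,4) | p4:(0,1)->(0,2)->EXIT
Step 2: p0:(4,0)->(3,0) | p1:(0,1)->(0,2)->EXIT | p2:(4,5)->(3,5)->EXIT | p3:(0,4)->(0,3) | p4:escaped
Step 3: p0:(3,0)->(2,0) | p1:escaped | p2:escaped | p3:(0,3)->(0,2)->EXIT | p4:escaped
Step 4: p0:(2,0)->(1,0) | p1:escaped | p2:escaped | p3:escaped | p4:escaped
Step 5: p0:(1,0)->(0,0) | p1:escaped | p2:escaped | p3:escaped | p4:escaped
Step 6: p0:(0,0)->(0,1) | p1:escaped | p2:escaped | p3:escaped | p4:escaped
Step 7: p0:(0,1)->(0,2)->EXIT | p1:escaped | p2:escaped | p3:escaped | p4:escaped
Exit steps: [7, 2, 2, 3, 1]
First to escape: p4 at step 1

Answer: 4 1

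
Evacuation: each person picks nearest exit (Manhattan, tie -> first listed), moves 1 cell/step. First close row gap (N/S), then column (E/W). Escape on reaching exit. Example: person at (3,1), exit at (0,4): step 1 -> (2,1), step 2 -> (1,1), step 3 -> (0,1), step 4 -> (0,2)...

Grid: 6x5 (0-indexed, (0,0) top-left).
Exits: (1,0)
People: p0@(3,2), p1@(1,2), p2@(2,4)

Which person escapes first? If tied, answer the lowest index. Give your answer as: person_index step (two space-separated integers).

Step 1: p0:(3,2)->(2,2) | p1:(1,2)->(1,1) | p2:(2,4)->(1,4)
Step 2: p0:(2,2)->(1,2) | p1:(1,1)->(1,0)->EXIT | p2:(1,4)->(1,3)
Step 3: p0:(1,2)->(1,1) | p1:escaped | p2:(1,3)->(1,2)
Step 4: p0:(1,1)->(1,0)->EXIT | p1:escaped | p2:(1,2)->(1,1)
Step 5: p0:escaped | p1:escaped | p2:(1,1)->(1,0)->EXIT
Exit steps: [4, 2, 5]
First to escape: p1 at step 2

Answer: 1 2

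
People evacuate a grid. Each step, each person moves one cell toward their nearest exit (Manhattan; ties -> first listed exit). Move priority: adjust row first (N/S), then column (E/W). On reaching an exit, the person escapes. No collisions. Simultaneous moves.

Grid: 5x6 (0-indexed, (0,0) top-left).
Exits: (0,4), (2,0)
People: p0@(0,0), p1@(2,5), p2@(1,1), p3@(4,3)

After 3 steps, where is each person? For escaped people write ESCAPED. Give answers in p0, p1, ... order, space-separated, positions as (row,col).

Step 1: p0:(0,0)->(1,0) | p1:(2,5)->(1,5) | p2:(1,1)->(2,1) | p3:(4,3)->(3,3)
Step 2: p0:(1,0)->(2,0)->EXIT | p1:(1,5)->(0,5) | p2:(2,1)->(2,0)->EXIT | p3:(3,3)->(2,3)
Step 3: p0:escaped | p1:(0,5)->(0,4)->EXIT | p2:escaped | p3:(2,3)->(1,3)

ESCAPED ESCAPED ESCAPED (1,3)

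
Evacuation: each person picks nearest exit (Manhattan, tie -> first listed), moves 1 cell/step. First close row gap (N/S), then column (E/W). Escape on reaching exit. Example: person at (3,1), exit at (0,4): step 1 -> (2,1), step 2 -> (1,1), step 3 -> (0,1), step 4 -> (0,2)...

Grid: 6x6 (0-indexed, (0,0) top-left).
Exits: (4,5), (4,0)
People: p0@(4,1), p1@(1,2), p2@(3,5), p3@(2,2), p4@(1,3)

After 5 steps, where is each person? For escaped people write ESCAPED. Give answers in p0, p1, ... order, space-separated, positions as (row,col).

Step 1: p0:(4,1)->(4,0)->EXIT | p1:(1,2)->(2,2) | p2:(3,5)->(4,5)->EXIT | p3:(2,2)->(3,2) | p4:(1,3)->(2,3)
Step 2: p0:escaped | p1:(2,2)->(3,2) | p2:escaped | p3:(3,2)->(4,2) | p4:(2,3)->(3,3)
Step 3: p0:escaped | p1:(3,2)->(4,2) | p2:escaped | p3:(4,2)->(4,1) | p4:(3,3)->(4,3)
Step 4: p0:escaped | p1:(4,2)->(4,1) | p2:escaped | p3:(4,1)->(4,0)->EXIT | p4:(4,3)->(4,4)
Step 5: p0:escaped | p1:(4,1)->(4,0)->EXIT | p2:escaped | p3:escaped | p4:(4,4)->(4,5)->EXIT

ESCAPED ESCAPED ESCAPED ESCAPED ESCAPED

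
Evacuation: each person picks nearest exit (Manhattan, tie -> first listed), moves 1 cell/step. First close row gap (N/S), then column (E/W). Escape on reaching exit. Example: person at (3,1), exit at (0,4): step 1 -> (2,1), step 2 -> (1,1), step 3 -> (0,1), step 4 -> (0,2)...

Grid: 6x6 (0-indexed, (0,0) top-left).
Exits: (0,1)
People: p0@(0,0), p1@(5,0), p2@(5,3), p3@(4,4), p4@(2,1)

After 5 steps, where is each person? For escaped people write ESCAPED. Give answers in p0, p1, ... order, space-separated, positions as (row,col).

Step 1: p0:(0,0)->(0,1)->EXIT | p1:(5,0)->(4,0) | p2:(5,3)->(4,3) | p3:(4,4)->(3,4) | p4:(2,1)->(1,1)
Step 2: p0:escaped | p1:(4,0)->(3,0) | p2:(4,3)->(3,3) | p3:(3,4)->(2,4) | p4:(1,1)->(0,1)->EXIT
Step 3: p0:escaped | p1:(3,0)->(2,0) | p2:(3,3)->(2,3) | p3:(2,4)->(1,4) | p4:escaped
Step 4: p0:escaped | p1:(2,0)->(1,0) | p2:(2,3)->(1,3) | p3:(1,4)->(0,4) | p4:escaped
Step 5: p0:escaped | p1:(1,0)->(0,0) | p2:(1,3)->(0,3) | p3:(0,4)->(0,3) | p4:escaped

ESCAPED (0,0) (0,3) (0,3) ESCAPED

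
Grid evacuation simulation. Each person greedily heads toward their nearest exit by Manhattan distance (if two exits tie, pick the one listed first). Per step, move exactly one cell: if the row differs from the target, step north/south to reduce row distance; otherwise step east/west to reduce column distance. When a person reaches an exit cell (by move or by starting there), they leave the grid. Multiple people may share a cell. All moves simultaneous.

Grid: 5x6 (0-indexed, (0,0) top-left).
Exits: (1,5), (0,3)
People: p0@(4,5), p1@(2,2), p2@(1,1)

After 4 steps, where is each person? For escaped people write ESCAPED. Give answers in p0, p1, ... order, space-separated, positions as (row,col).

Step 1: p0:(4,5)->(3,5) | p1:(2,2)->(1,2) | p2:(1,1)->(0,1)
Step 2: p0:(3,5)->(2,5) | p1:(1,2)->(0,2) | p2:(0,1)->(0,2)
Step 3: p0:(2,5)->(1,5)->EXIT | p1:(0,2)->(0,3)->EXIT | p2:(0,2)->(0,3)->EXIT

ESCAPED ESCAPED ESCAPED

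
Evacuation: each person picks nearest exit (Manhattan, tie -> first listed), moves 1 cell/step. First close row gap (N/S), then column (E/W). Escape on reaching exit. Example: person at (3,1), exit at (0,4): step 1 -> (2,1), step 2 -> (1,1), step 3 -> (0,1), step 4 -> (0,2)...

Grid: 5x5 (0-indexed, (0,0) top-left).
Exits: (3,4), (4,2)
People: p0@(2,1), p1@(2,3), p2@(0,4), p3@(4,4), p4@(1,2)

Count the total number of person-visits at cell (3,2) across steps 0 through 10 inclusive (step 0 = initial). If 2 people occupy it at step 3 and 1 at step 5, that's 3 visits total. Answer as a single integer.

Step 0: p0@(2,1) p1@(2,3) p2@(0,4) p3@(4,4) p4@(1,2) -> at (3,2): 0 [-], cum=0
Step 1: p0@(3,1) p1@(3,3) p2@(1,4) p3@ESC p4@(2,2) -> at (3,2): 0 [-], cum=0
Step 2: p0@(4,1) p1@ESC p2@(2,4) p3@ESC p4@(3,2) -> at (3,2): 1 [p4], cum=1
Step 3: p0@ESC p1@ESC p2@ESC p3@ESC p4@ESC -> at (3,2): 0 [-], cum=1
Total visits = 1

Answer: 1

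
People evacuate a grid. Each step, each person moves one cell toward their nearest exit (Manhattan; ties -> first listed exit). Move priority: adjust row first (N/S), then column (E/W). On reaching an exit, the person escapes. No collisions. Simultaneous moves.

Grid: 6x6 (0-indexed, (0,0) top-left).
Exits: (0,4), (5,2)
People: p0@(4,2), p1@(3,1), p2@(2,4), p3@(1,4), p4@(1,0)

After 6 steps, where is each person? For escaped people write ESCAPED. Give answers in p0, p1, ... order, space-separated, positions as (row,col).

Step 1: p0:(4,2)->(5,2)->EXIT | p1:(3,1)->(4,1) | p2:(2,4)->(1,4) | p3:(1,4)->(0,4)->EXIT | p4:(1,0)->(0,0)
Step 2: p0:escaped | p1:(4,1)->(5,1) | p2:(1,4)->(0,4)->EXIT | p3:escaped | p4:(0,0)->(0,1)
Step 3: p0:escaped | p1:(5,1)->(5,2)->EXIT | p2:escaped | p3:escaped | p4:(0,1)->(0,2)
Step 4: p0:escaped | p1:escaped | p2:escaped | p3:escaped | p4:(0,2)->(0,3)
Step 5: p0:escaped | p1:escaped | p2:escaped | p3:escaped | p4:(0,3)->(0,4)->EXIT

ESCAPED ESCAPED ESCAPED ESCAPED ESCAPED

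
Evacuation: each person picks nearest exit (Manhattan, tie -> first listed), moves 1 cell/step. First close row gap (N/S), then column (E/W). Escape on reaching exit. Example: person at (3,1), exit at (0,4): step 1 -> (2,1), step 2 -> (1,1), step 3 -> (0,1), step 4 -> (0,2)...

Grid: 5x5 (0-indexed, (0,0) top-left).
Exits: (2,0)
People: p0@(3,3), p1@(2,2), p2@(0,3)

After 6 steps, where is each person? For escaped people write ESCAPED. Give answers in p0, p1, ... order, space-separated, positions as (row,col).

Step 1: p0:(3,3)->(2,3) | p1:(2,2)->(2,1) | p2:(0,3)->(1,3)
Step 2: p0:(2,3)->(2,2) | p1:(2,1)->(2,0)->EXIT | p2:(1,3)->(2,3)
Step 3: p0:(2,2)->(2,1) | p1:escaped | p2:(2,3)->(2,2)
Step 4: p0:(2,1)->(2,0)->EXIT | p1:escaped | p2:(2,2)->(2,1)
Step 5: p0:escaped | p1:escaped | p2:(2,1)->(2,0)->EXIT

ESCAPED ESCAPED ESCAPED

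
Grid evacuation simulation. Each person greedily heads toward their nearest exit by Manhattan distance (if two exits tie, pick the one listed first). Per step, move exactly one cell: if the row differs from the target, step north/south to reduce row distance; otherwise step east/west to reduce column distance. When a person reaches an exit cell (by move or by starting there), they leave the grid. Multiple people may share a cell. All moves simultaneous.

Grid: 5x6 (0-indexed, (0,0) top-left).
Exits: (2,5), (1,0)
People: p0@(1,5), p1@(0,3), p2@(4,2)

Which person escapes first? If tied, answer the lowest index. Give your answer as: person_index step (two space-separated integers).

Step 1: p0:(1,5)->(2,5)->EXIT | p1:(0,3)->(1,3) | p2:(4,2)->(3,2)
Step 2: p0:escaped | p1:(1,3)->(2,3) | p2:(3,2)->(2,2)
Step 3: p0:escaped | p1:(2,3)->(2,4) | p2:(2,2)->(2,3)
Step 4: p0:escaped | p1:(2,4)->(2,5)->EXIT | p2:(2,3)->(2,4)
Step 5: p0:escaped | p1:escaped | p2:(2,4)->(2,5)->EXIT
Exit steps: [1, 4, 5]
First to escape: p0 at step 1

Answer: 0 1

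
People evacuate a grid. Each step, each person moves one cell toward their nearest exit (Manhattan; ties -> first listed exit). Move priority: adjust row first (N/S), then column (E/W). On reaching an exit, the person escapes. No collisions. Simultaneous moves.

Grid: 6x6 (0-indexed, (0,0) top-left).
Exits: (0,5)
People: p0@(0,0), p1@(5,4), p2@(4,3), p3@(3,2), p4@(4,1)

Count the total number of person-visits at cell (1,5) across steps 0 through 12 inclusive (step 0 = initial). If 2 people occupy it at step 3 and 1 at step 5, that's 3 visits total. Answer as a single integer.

Answer: 0

Derivation:
Step 0: p0@(0,0) p1@(5,4) p2@(4,3) p3@(3,2) p4@(4,1) -> at (1,5): 0 [-], cum=0
Step 1: p0@(0,1) p1@(4,4) p2@(3,3) p3@(2,2) p4@(3,1) -> at (1,5): 0 [-], cum=0
Step 2: p0@(0,2) p1@(3,4) p2@(2,3) p3@(1,2) p4@(2,1) -> at (1,5): 0 [-], cum=0
Step 3: p0@(0,3) p1@(2,4) p2@(1,3) p3@(0,2) p4@(1,1) -> at (1,5): 0 [-], cum=0
Step 4: p0@(0,4) p1@(1,4) p2@(0,3) p3@(0,3) p4@(0,1) -> at (1,5): 0 [-], cum=0
Step 5: p0@ESC p1@(0,4) p2@(0,4) p3@(0,4) p4@(0,2) -> at (1,5): 0 [-], cum=0
Step 6: p0@ESC p1@ESC p2@ESC p3@ESC p4@(0,3) -> at (1,5): 0 [-], cum=0
Step 7: p0@ESC p1@ESC p2@ESC p3@ESC p4@(0,4) -> at (1,5): 0 [-], cum=0
Step 8: p0@ESC p1@ESC p2@ESC p3@ESC p4@ESC -> at (1,5): 0 [-], cum=0
Total visits = 0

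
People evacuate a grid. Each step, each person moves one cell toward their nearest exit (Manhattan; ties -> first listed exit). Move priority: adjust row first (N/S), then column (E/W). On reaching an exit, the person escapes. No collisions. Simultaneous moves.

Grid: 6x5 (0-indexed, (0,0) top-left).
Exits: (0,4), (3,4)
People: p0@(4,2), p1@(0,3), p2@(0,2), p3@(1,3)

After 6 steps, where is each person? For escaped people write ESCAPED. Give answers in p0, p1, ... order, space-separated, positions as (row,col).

Step 1: p0:(4,2)->(3,2) | p1:(0,3)->(0,4)->EXIT | p2:(0,2)->(0,3) | p3:(1,3)->(0,3)
Step 2: p0:(3,2)->(3,3) | p1:escaped | p2:(0,3)->(0,4)->EXIT | p3:(0,3)->(0,4)->EXIT
Step 3: p0:(3,3)->(3,4)->EXIT | p1:escaped | p2:escaped | p3:escaped

ESCAPED ESCAPED ESCAPED ESCAPED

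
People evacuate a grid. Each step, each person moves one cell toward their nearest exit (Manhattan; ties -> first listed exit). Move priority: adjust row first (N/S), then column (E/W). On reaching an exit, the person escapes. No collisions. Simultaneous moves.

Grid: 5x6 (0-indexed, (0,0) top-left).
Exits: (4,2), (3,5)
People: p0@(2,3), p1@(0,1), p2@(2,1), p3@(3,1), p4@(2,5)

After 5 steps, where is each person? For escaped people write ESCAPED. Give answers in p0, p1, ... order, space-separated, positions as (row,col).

Step 1: p0:(2,3)->(3,3) | p1:(0,1)->(1,1) | p2:(2,1)->(3,1) | p3:(3,1)->(4,1) | p4:(2,5)->(3,5)->EXIT
Step 2: p0:(3,3)->(4,3) | p1:(1,1)->(2,1) | p2:(3,1)->(4,1) | p3:(4,1)->(4,2)->EXIT | p4:escaped
Step 3: p0:(4,3)->(4,2)->EXIT | p1:(2,1)->(3,1) | p2:(4,1)->(4,2)->EXIT | p3:escaped | p4:escaped
Step 4: p0:escaped | p1:(3,1)->(4,1) | p2:escaped | p3:escaped | p4:escaped
Step 5: p0:escaped | p1:(4,1)->(4,2)->EXIT | p2:escaped | p3:escaped | p4:escaped

ESCAPED ESCAPED ESCAPED ESCAPED ESCAPED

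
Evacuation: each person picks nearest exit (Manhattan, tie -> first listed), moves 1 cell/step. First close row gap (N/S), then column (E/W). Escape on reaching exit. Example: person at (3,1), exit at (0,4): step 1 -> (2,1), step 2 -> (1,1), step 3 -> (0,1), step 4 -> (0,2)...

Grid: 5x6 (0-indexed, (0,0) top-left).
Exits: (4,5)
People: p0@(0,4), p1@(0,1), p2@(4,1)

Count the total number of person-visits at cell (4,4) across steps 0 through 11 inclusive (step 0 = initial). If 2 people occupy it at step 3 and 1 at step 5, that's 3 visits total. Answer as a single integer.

Answer: 3

Derivation:
Step 0: p0@(0,4) p1@(0,1) p2@(4,1) -> at (4,4): 0 [-], cum=0
Step 1: p0@(1,4) p1@(1,1) p2@(4,2) -> at (4,4): 0 [-], cum=0
Step 2: p0@(2,4) p1@(2,1) p2@(4,3) -> at (4,4): 0 [-], cum=0
Step 3: p0@(3,4) p1@(3,1) p2@(4,4) -> at (4,4): 1 [p2], cum=1
Step 4: p0@(4,4) p1@(4,1) p2@ESC -> at (4,4): 1 [p0], cum=2
Step 5: p0@ESC p1@(4,2) p2@ESC -> at (4,4): 0 [-], cum=2
Step 6: p0@ESC p1@(4,3) p2@ESC -> at (4,4): 0 [-], cum=2
Step 7: p0@ESC p1@(4,4) p2@ESC -> at (4,4): 1 [p1], cum=3
Step 8: p0@ESC p1@ESC p2@ESC -> at (4,4): 0 [-], cum=3
Total visits = 3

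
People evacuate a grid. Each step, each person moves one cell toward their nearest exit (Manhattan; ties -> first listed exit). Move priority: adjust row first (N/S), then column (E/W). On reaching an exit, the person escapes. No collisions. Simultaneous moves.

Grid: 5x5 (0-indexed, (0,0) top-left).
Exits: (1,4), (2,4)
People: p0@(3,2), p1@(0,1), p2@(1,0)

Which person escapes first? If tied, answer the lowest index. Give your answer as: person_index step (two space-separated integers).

Step 1: p0:(3,2)->(2,2) | p1:(0,1)->(1,1) | p2:(1,0)->(1,1)
Step 2: p0:(2,2)->(2,3) | p1:(1,1)->(1,2) | p2:(1,1)->(1,2)
Step 3: p0:(2,3)->(2,4)->EXIT | p1:(1,2)->(1,3) | p2:(1,2)->(1,3)
Step 4: p0:escaped | p1:(1,3)->(1,4)->EXIT | p2:(1,3)->(1,4)->EXIT
Exit steps: [3, 4, 4]
First to escape: p0 at step 3

Answer: 0 3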